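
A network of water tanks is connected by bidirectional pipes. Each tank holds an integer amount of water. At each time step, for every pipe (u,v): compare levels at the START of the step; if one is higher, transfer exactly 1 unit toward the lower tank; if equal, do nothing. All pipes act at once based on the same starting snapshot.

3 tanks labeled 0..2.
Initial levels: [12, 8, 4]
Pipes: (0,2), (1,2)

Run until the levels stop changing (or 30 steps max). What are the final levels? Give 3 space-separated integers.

Answer: 8 8 8

Derivation:
Step 1: flows [0->2,1->2] -> levels [11 7 6]
Step 2: flows [0->2,1->2] -> levels [10 6 8]
Step 3: flows [0->2,2->1] -> levels [9 7 8]
Step 4: flows [0->2,2->1] -> levels [8 8 8]
Step 5: flows [0=2,1=2] -> levels [8 8 8]
  -> stable (no change)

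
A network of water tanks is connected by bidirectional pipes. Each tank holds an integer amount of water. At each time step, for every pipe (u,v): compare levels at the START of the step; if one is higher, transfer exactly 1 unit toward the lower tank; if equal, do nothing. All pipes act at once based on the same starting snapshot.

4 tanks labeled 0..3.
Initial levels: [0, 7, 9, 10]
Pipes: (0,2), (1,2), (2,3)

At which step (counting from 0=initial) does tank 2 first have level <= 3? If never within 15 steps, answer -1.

Step 1: flows [2->0,2->1,3->2] -> levels [1 8 8 9]
Step 2: flows [2->0,1=2,3->2] -> levels [2 8 8 8]
Step 3: flows [2->0,1=2,2=3] -> levels [3 8 7 8]
Step 4: flows [2->0,1->2,3->2] -> levels [4 7 8 7]
Step 5: flows [2->0,2->1,2->3] -> levels [5 8 5 8]
Step 6: flows [0=2,1->2,3->2] -> levels [5 7 7 7]
Step 7: flows [2->0,1=2,2=3] -> levels [6 7 6 7]
Step 8: flows [0=2,1->2,3->2] -> levels [6 6 8 6]
Step 9: flows [2->0,2->1,2->3] -> levels [7 7 5 7]
Step 10: flows [0->2,1->2,3->2] -> levels [6 6 8 6]
  -> period-2 cycle (repeats step 8); tank 2 never drops to <=3
Tank 2 never reaches <=3 within 15 steps

Answer: -1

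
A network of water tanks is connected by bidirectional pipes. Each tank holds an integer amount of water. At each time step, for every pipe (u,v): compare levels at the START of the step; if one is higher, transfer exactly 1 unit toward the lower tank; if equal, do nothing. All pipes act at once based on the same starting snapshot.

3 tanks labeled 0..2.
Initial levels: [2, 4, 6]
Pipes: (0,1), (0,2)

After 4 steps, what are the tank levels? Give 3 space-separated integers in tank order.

Answer: 4 4 4

Derivation:
Step 1: flows [1->0,2->0] -> levels [4 3 5]
Step 2: flows [0->1,2->0] -> levels [4 4 4]
Step 3: flows [0=1,0=2] -> levels [4 4 4]
  -> stable; steps 4..4 unchanged -> [4 4 4]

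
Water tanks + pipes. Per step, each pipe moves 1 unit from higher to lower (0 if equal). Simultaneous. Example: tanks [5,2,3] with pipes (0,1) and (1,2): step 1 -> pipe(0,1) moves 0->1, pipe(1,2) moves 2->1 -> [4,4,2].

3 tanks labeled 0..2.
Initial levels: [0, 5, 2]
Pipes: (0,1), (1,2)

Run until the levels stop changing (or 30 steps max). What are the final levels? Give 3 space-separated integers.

Answer: 3 1 3

Derivation:
Step 1: flows [1->0,1->2] -> levels [1 3 3]
Step 2: flows [1->0,1=2] -> levels [2 2 3]
Step 3: flows [0=1,2->1] -> levels [2 3 2]
Step 4: flows [1->0,1->2] -> levels [3 1 3]
Step 5: flows [0->1,2->1] -> levels [2 3 2]
  -> period-2 cycle: step 5 state = step 3 state; never stabilizes
  -> state at step 30: (30-3) mod 2 = 1, same as step 4 -> [3 1 3]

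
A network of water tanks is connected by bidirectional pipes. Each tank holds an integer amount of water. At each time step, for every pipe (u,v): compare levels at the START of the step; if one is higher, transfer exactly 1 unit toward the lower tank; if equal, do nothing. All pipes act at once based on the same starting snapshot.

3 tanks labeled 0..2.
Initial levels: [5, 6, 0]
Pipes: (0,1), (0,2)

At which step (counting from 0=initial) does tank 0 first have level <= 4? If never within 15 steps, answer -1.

Step 1: flows [1->0,0->2] -> levels [5 5 1]
Step 2: flows [0=1,0->2] -> levels [4 5 2]
Tank 0 first reaches <=4 at step 2

Answer: 2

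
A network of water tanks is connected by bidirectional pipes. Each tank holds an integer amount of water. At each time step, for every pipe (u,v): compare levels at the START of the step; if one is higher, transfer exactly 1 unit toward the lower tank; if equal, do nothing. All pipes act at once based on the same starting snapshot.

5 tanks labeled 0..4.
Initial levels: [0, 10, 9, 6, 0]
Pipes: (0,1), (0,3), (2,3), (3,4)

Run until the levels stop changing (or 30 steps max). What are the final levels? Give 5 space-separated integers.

Step 1: flows [1->0,3->0,2->3,3->4] -> levels [2 9 8 5 1]
Step 2: flows [1->0,3->0,2->3,3->4] -> levels [4 8 7 4 2]
Step 3: flows [1->0,0=3,2->3,3->4] -> levels [5 7 6 4 3]
Step 4: flows [1->0,0->3,2->3,3->4] -> levels [5 6 5 5 4]
Step 5: flows [1->0,0=3,2=3,3->4] -> levels [6 5 5 4 5]
Step 6: flows [0->1,0->3,2->3,4->3] -> levels [4 6 4 7 4]
Step 7: flows [1->0,3->0,3->2,3->4] -> levels [6 5 5 4 5]
  -> period-2 cycle: step 7 state = step 5 state; never stabilizes
  -> state at step 30: (30-5) mod 2 = 1, same as step 6 -> [4 6 4 7 4]

Answer: 4 6 4 7 4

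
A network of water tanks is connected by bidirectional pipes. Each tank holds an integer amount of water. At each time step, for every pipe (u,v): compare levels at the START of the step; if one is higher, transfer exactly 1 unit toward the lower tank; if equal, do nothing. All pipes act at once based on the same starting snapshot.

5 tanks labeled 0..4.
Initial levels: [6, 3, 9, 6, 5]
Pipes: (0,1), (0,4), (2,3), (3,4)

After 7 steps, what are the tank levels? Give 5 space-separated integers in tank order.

Step 1: flows [0->1,0->4,2->3,3->4] -> levels [4 4 8 6 7]
Step 2: flows [0=1,4->0,2->3,4->3] -> levels [5 4 7 8 5]
Step 3: flows [0->1,0=4,3->2,3->4] -> levels [4 5 8 6 6]
Step 4: flows [1->0,4->0,2->3,3=4] -> levels [6 4 7 7 5]
Step 5: flows [0->1,0->4,2=3,3->4] -> levels [4 5 7 6 7]
Step 6: flows [1->0,4->0,2->3,4->3] -> levels [6 4 6 8 5]
Step 7: flows [0->1,0->4,3->2,3->4] -> levels [4 5 7 6 7]

Answer: 4 5 7 6 7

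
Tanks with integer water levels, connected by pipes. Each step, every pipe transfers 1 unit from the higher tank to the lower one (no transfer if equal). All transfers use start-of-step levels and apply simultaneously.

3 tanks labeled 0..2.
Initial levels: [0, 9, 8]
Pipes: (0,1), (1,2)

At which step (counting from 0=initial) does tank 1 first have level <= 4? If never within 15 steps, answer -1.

Answer: -1

Derivation:
Step 1: flows [1->0,1->2] -> levels [1 7 9]
Step 2: flows [1->0,2->1] -> levels [2 7 8]
Step 3: flows [1->0,2->1] -> levels [3 7 7]
Step 4: flows [1->0,1=2] -> levels [4 6 7]
Step 5: flows [1->0,2->1] -> levels [5 6 6]
Step 6: flows [1->0,1=2] -> levels [6 5 6]
Step 7: flows [0->1,2->1] -> levels [5 7 5]
Step 8: flows [1->0,1->2] -> levels [6 5 6]
  -> period-2 cycle (repeats step 6); tank 1 never drops to <=4
Tank 1 never reaches <=4 within 15 steps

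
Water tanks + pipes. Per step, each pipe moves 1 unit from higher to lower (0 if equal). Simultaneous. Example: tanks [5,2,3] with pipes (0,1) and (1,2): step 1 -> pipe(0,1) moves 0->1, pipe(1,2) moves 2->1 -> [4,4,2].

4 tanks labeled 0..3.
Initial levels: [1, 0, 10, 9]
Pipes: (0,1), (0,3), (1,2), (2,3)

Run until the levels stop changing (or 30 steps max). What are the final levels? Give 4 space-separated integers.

Answer: 6 4 6 4

Derivation:
Step 1: flows [0->1,3->0,2->1,2->3] -> levels [1 2 8 9]
Step 2: flows [1->0,3->0,2->1,3->2] -> levels [3 2 8 7]
Step 3: flows [0->1,3->0,2->1,2->3] -> levels [3 4 6 7]
Step 4: flows [1->0,3->0,2->1,3->2] -> levels [5 4 6 5]
Step 5: flows [0->1,0=3,2->1,2->3] -> levels [4 6 4 6]
Step 6: flows [1->0,3->0,1->2,3->2] -> levels [6 4 6 4]
Step 7: flows [0->1,0->3,2->1,2->3] -> levels [4 6 4 6]
  -> period-2 cycle: step 7 state = step 5 state; never stabilizes
  -> state at step 30: (30-5) mod 2 = 1, same as step 6 -> [6 4 6 4]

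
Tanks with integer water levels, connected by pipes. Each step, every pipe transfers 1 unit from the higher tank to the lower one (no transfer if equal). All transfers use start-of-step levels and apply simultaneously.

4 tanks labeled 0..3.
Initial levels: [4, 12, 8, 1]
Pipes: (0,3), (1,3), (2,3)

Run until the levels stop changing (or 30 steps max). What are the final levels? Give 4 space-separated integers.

Answer: 6 8 6 5

Derivation:
Step 1: flows [0->3,1->3,2->3] -> levels [3 11 7 4]
Step 2: flows [3->0,1->3,2->3] -> levels [4 10 6 5]
Step 3: flows [3->0,1->3,2->3] -> levels [5 9 5 6]
Step 4: flows [3->0,1->3,3->2] -> levels [6 8 6 5]
Step 5: flows [0->3,1->3,2->3] -> levels [5 7 5 8]
Step 6: flows [3->0,3->1,3->2] -> levels [6 8 6 5]
  -> period-2 cycle: step 6 state = step 4 state; never stabilizes
  -> state at step 30: (30-4) mod 2 = 0, same as step 4 -> [6 8 6 5]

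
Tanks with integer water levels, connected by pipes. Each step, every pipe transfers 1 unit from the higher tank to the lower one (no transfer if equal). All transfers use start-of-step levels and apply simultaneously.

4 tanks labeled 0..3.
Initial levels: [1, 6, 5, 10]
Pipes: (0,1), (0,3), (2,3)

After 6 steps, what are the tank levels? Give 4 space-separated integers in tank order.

Step 1: flows [1->0,3->0,3->2] -> levels [3 5 6 8]
Step 2: flows [1->0,3->0,3->2] -> levels [5 4 7 6]
Step 3: flows [0->1,3->0,2->3] -> levels [5 5 6 6]
Step 4: flows [0=1,3->0,2=3] -> levels [6 5 6 5]
Step 5: flows [0->1,0->3,2->3] -> levels [4 6 5 7]
Step 6: flows [1->0,3->0,3->2] -> levels [6 5 6 5]

Answer: 6 5 6 5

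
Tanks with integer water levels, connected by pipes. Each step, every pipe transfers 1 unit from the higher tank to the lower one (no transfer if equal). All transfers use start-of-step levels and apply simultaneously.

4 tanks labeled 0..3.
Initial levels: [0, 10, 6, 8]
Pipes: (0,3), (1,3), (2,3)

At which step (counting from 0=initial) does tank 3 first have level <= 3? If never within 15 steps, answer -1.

Step 1: flows [3->0,1->3,3->2] -> levels [1 9 7 7]
Step 2: flows [3->0,1->3,2=3] -> levels [2 8 7 7]
Step 3: flows [3->0,1->3,2=3] -> levels [3 7 7 7]
Step 4: flows [3->0,1=3,2=3] -> levels [4 7 7 6]
Step 5: flows [3->0,1->3,2->3] -> levels [5 6 6 7]
Step 6: flows [3->0,3->1,3->2] -> levels [6 7 7 4]
Step 7: flows [0->3,1->3,2->3] -> levels [5 6 6 7]
  -> period-2 cycle (repeats step 5); tank 3 never drops to <=3
Tank 3 never reaches <=3 within 15 steps

Answer: -1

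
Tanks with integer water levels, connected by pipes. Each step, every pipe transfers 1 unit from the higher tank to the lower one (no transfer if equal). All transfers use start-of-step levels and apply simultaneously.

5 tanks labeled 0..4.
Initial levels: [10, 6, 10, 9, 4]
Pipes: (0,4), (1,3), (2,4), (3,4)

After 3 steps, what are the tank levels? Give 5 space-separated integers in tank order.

Step 1: flows [0->4,3->1,2->4,3->4] -> levels [9 7 9 7 7]
Step 2: flows [0->4,1=3,2->4,3=4] -> levels [8 7 8 7 9]
Step 3: flows [4->0,1=3,4->2,4->3] -> levels [9 7 9 8 6]

Answer: 9 7 9 8 6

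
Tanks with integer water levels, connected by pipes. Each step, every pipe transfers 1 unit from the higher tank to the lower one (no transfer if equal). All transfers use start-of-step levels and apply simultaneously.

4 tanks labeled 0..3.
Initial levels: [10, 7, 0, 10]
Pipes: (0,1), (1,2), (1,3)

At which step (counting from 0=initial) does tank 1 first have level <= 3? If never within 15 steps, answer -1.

Answer: -1

Derivation:
Step 1: flows [0->1,1->2,3->1] -> levels [9 8 1 9]
Step 2: flows [0->1,1->2,3->1] -> levels [8 9 2 8]
Step 3: flows [1->0,1->2,1->3] -> levels [9 6 3 9]
Step 4: flows [0->1,1->2,3->1] -> levels [8 7 4 8]
Step 5: flows [0->1,1->2,3->1] -> levels [7 8 5 7]
Step 6: flows [1->0,1->2,1->3] -> levels [8 5 6 8]
Step 7: flows [0->1,2->1,3->1] -> levels [7 8 5 7]
  -> period-2 cycle (repeats step 5); tank 1 never drops to <=3
Tank 1 never reaches <=3 within 15 steps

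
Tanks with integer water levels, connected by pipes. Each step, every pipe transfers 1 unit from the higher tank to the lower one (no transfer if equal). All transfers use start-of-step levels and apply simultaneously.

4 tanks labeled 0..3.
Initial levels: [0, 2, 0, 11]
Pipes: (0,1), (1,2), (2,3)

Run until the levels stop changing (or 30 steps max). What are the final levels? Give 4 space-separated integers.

Step 1: flows [1->0,1->2,3->2] -> levels [1 0 2 10]
Step 2: flows [0->1,2->1,3->2] -> levels [0 2 2 9]
Step 3: flows [1->0,1=2,3->2] -> levels [1 1 3 8]
Step 4: flows [0=1,2->1,3->2] -> levels [1 2 3 7]
Step 5: flows [1->0,2->1,3->2] -> levels [2 2 3 6]
Step 6: flows [0=1,2->1,3->2] -> levels [2 3 3 5]
Step 7: flows [1->0,1=2,3->2] -> levels [3 2 4 4]
Step 8: flows [0->1,2->1,2=3] -> levels [2 4 3 4]
Step 9: flows [1->0,1->2,3->2] -> levels [3 2 5 3]
Step 10: flows [0->1,2->1,2->3] -> levels [2 4 3 4]
  -> period-2 cycle: step 10 state = step 8 state; never stabilizes
  -> state at step 30: (30-8) mod 2 = 0, same as step 8 -> [2 4 3 4]

Answer: 2 4 3 4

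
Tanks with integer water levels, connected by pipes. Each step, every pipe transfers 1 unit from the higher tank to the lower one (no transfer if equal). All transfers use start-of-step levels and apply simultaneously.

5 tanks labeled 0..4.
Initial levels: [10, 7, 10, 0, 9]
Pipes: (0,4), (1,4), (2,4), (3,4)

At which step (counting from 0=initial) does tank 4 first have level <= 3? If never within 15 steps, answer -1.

Answer: -1

Derivation:
Step 1: flows [0->4,4->1,2->4,4->3] -> levels [9 8 9 1 9]
Step 2: flows [0=4,4->1,2=4,4->3] -> levels [9 9 9 2 7]
Step 3: flows [0->4,1->4,2->4,4->3] -> levels [8 8 8 3 9]
Step 4: flows [4->0,4->1,4->2,4->3] -> levels [9 9 9 4 5]
Step 5: flows [0->4,1->4,2->4,4->3] -> levels [8 8 8 5 7]
Step 6: flows [0->4,1->4,2->4,4->3] -> levels [7 7 7 6 9]
Step 7: flows [4->0,4->1,4->2,4->3] -> levels [8 8 8 7 5]
Step 8: flows [0->4,1->4,2->4,3->4] -> levels [7 7 7 6 9]
  -> period-2 cycle (repeats step 6); tank 4 never drops to <=3
Tank 4 never reaches <=3 within 15 steps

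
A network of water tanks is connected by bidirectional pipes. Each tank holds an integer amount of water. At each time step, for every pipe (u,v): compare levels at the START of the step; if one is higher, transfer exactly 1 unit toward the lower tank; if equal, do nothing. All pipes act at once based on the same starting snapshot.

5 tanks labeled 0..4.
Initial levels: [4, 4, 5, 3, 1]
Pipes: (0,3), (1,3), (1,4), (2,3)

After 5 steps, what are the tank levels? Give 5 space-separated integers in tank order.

Answer: 3 2 4 5 3

Derivation:
Step 1: flows [0->3,1->3,1->4,2->3] -> levels [3 2 4 6 2]
Step 2: flows [3->0,3->1,1=4,3->2] -> levels [4 3 5 3 2]
Step 3: flows [0->3,1=3,1->4,2->3] -> levels [3 2 4 5 3]
Step 4: flows [3->0,3->1,4->1,3->2] -> levels [4 4 5 2 2]
Step 5: flows [0->3,1->3,1->4,2->3] -> levels [3 2 4 5 3]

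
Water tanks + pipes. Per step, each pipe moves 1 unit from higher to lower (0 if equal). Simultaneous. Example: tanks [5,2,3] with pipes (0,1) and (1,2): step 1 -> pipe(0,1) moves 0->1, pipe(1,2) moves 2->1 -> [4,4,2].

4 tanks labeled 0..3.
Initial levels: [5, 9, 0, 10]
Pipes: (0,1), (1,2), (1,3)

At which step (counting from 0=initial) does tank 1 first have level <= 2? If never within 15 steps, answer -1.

Answer: -1

Derivation:
Step 1: flows [1->0,1->2,3->1] -> levels [6 8 1 9]
Step 2: flows [1->0,1->2,3->1] -> levels [7 7 2 8]
Step 3: flows [0=1,1->2,3->1] -> levels [7 7 3 7]
Step 4: flows [0=1,1->2,1=3] -> levels [7 6 4 7]
Step 5: flows [0->1,1->2,3->1] -> levels [6 7 5 6]
Step 6: flows [1->0,1->2,1->3] -> levels [7 4 6 7]
Step 7: flows [0->1,2->1,3->1] -> levels [6 7 5 6]
  -> period-2 cycle (repeats step 5); tank 1 never drops to <=2
Tank 1 never reaches <=2 within 15 steps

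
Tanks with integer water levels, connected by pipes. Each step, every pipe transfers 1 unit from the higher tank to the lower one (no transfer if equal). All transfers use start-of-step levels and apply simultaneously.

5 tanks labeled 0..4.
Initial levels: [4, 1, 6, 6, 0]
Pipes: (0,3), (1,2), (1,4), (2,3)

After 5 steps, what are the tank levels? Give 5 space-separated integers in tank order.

Step 1: flows [3->0,2->1,1->4,2=3] -> levels [5 1 5 5 1]
Step 2: flows [0=3,2->1,1=4,2=3] -> levels [5 2 4 5 1]
Step 3: flows [0=3,2->1,1->4,3->2] -> levels [5 2 4 4 2]
Step 4: flows [0->3,2->1,1=4,2=3] -> levels [4 3 3 5 2]
Step 5: flows [3->0,1=2,1->4,3->2] -> levels [5 2 4 3 3]

Answer: 5 2 4 3 3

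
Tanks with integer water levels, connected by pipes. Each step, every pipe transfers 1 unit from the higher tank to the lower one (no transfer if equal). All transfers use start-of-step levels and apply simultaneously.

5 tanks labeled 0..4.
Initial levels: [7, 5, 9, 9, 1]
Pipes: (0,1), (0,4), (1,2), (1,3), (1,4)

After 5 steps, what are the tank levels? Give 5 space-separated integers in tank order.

Answer: 6 5 7 7 6

Derivation:
Step 1: flows [0->1,0->4,2->1,3->1,1->4] -> levels [5 7 8 8 3]
Step 2: flows [1->0,0->4,2->1,3->1,1->4] -> levels [5 7 7 7 5]
Step 3: flows [1->0,0=4,1=2,1=3,1->4] -> levels [6 5 7 7 6]
Step 4: flows [0->1,0=4,2->1,3->1,4->1] -> levels [5 9 6 6 5]
Step 5: flows [1->0,0=4,1->2,1->3,1->4] -> levels [6 5 7 7 6]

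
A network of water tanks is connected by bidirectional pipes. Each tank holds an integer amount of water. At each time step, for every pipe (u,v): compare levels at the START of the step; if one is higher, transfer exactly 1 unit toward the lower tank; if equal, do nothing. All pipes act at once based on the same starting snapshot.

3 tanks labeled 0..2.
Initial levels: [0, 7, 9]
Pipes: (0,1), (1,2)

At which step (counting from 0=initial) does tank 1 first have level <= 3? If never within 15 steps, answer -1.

Step 1: flows [1->0,2->1] -> levels [1 7 8]
Step 2: flows [1->0,2->1] -> levels [2 7 7]
Step 3: flows [1->0,1=2] -> levels [3 6 7]
Step 4: flows [1->0,2->1] -> levels [4 6 6]
Step 5: flows [1->0,1=2] -> levels [5 5 6]
Step 6: flows [0=1,2->1] -> levels [5 6 5]
Step 7: flows [1->0,1->2] -> levels [6 4 6]
Step 8: flows [0->1,2->1] -> levels [5 6 5]
  -> period-2 cycle (repeats step 6); tank 1 never drops to <=3
Tank 1 never reaches <=3 within 15 steps

Answer: -1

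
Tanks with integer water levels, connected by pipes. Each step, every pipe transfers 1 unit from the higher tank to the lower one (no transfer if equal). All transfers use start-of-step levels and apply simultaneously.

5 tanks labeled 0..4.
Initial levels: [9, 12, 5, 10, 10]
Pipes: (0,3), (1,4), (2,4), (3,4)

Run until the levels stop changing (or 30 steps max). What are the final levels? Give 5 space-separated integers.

Step 1: flows [3->0,1->4,4->2,3=4] -> levels [10 11 6 9 10]
Step 2: flows [0->3,1->4,4->2,4->3] -> levels [9 10 7 11 9]
Step 3: flows [3->0,1->4,4->2,3->4] -> levels [10 9 8 9 10]
Step 4: flows [0->3,4->1,4->2,4->3] -> levels [9 10 9 11 7]
Step 5: flows [3->0,1->4,2->4,3->4] -> levels [10 9 8 9 10]
  -> period-2 cycle: step 5 state = step 3 state; never stabilizes
  -> state at step 30: (30-3) mod 2 = 1, same as step 4 -> [9 10 9 11 7]

Answer: 9 10 9 11 7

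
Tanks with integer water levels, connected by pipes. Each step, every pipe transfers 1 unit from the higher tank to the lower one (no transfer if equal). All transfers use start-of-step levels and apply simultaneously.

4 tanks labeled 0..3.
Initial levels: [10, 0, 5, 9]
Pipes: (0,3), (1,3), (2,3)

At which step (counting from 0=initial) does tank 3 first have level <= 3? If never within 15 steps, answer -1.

Step 1: flows [0->3,3->1,3->2] -> levels [9 1 6 8]
Step 2: flows [0->3,3->1,3->2] -> levels [8 2 7 7]
Step 3: flows [0->3,3->1,2=3] -> levels [7 3 7 7]
Step 4: flows [0=3,3->1,2=3] -> levels [7 4 7 6]
Step 5: flows [0->3,3->1,2->3] -> levels [6 5 6 7]
Step 6: flows [3->0,3->1,3->2] -> levels [7 6 7 4]
Step 7: flows [0->3,1->3,2->3] -> levels [6 5 6 7]
  -> period-2 cycle (repeats step 5); tank 3 never drops to <=3
Tank 3 never reaches <=3 within 15 steps

Answer: -1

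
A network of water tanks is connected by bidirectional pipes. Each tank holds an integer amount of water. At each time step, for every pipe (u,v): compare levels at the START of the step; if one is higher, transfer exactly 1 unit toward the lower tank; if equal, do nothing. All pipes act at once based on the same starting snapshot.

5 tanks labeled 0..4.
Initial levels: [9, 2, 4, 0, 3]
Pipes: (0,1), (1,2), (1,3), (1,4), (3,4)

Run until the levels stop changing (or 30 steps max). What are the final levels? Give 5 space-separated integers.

Answer: 5 1 4 4 4

Derivation:
Step 1: flows [0->1,2->1,1->3,4->1,4->3] -> levels [8 4 3 2 1]
Step 2: flows [0->1,1->2,1->3,1->4,3->4] -> levels [7 2 4 2 3]
Step 3: flows [0->1,2->1,1=3,4->1,4->3] -> levels [6 5 3 3 1]
Step 4: flows [0->1,1->2,1->3,1->4,3->4] -> levels [5 3 4 3 3]
Step 5: flows [0->1,2->1,1=3,1=4,3=4] -> levels [4 5 3 3 3]
Step 6: flows [1->0,1->2,1->3,1->4,3=4] -> levels [5 1 4 4 4]
Step 7: flows [0->1,2->1,3->1,4->1,3=4] -> levels [4 5 3 3 3]
  -> period-2 cycle: step 7 state = step 5 state; never stabilizes
  -> state at step 30: (30-5) mod 2 = 1, same as step 6 -> [5 1 4 4 4]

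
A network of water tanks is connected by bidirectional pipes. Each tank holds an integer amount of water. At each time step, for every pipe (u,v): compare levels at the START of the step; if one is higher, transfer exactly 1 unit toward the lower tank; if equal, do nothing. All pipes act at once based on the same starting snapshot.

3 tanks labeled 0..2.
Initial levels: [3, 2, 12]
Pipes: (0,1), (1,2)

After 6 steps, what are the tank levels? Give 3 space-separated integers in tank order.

Answer: 5 6 6

Derivation:
Step 1: flows [0->1,2->1] -> levels [2 4 11]
Step 2: flows [1->0,2->1] -> levels [3 4 10]
Step 3: flows [1->0,2->1] -> levels [4 4 9]
Step 4: flows [0=1,2->1] -> levels [4 5 8]
Step 5: flows [1->0,2->1] -> levels [5 5 7]
Step 6: flows [0=1,2->1] -> levels [5 6 6]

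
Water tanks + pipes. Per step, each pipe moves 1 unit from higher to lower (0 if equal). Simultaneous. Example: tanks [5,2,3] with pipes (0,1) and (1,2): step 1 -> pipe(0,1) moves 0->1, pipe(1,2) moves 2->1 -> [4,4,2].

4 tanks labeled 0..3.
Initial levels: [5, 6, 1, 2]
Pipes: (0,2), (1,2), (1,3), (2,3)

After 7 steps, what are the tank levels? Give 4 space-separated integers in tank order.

Step 1: flows [0->2,1->2,1->3,3->2] -> levels [4 4 4 2]
Step 2: flows [0=2,1=2,1->3,2->3] -> levels [4 3 3 4]
Step 3: flows [0->2,1=2,3->1,3->2] -> levels [3 4 5 2]
Step 4: flows [2->0,2->1,1->3,2->3] -> levels [4 4 2 4]
Step 5: flows [0->2,1->2,1=3,3->2] -> levels [3 3 5 3]
Step 6: flows [2->0,2->1,1=3,2->3] -> levels [4 4 2 4]
  -> period-2 cycle: step 6 state = step 4 state
  -> state at step 7: (7-4) mod 2 = 1, same as step 5 -> [3 3 5 3]

Answer: 3 3 5 3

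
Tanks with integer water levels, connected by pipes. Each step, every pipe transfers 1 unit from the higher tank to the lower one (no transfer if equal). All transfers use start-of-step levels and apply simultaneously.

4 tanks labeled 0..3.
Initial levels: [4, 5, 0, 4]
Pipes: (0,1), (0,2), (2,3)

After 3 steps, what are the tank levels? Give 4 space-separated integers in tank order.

Answer: 5 3 2 3

Derivation:
Step 1: flows [1->0,0->2,3->2] -> levels [4 4 2 3]
Step 2: flows [0=1,0->2,3->2] -> levels [3 4 4 2]
Step 3: flows [1->0,2->0,2->3] -> levels [5 3 2 3]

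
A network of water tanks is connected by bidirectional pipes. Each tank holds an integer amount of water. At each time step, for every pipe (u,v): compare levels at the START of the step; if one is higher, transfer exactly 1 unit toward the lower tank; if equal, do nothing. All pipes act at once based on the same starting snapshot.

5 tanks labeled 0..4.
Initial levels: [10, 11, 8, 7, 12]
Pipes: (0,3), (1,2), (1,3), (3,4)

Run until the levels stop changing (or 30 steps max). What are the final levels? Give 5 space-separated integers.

Answer: 10 10 9 9 10

Derivation:
Step 1: flows [0->3,1->2,1->3,4->3] -> levels [9 9 9 10 11]
Step 2: flows [3->0,1=2,3->1,4->3] -> levels [10 10 9 9 10]
Step 3: flows [0->3,1->2,1->3,4->3] -> levels [9 8 10 12 9]
Step 4: flows [3->0,2->1,3->1,3->4] -> levels [10 10 9 9 10]
  -> period-2 cycle: step 4 state = step 2 state; never stabilizes
  -> state at step 30: (30-2) mod 2 = 0, same as step 2 -> [10 10 9 9 10]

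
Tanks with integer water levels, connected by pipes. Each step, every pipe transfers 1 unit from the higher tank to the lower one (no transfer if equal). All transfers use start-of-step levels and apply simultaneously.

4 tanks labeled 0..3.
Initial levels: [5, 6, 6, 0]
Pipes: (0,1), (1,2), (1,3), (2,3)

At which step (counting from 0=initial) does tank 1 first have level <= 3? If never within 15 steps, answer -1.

Answer: 3

Derivation:
Step 1: flows [1->0,1=2,1->3,2->3] -> levels [6 4 5 2]
Step 2: flows [0->1,2->1,1->3,2->3] -> levels [5 5 3 4]
Step 3: flows [0=1,1->2,1->3,3->2] -> levels [5 3 5 4]
Tank 1 first reaches <=3 at step 3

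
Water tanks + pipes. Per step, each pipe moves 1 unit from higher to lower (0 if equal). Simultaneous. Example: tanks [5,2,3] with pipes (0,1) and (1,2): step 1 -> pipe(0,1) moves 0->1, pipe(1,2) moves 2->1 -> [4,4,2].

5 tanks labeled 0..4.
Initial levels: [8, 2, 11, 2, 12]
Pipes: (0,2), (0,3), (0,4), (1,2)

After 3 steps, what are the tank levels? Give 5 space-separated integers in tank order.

Answer: 8 5 8 5 9

Derivation:
Step 1: flows [2->0,0->3,4->0,2->1] -> levels [9 3 9 3 11]
Step 2: flows [0=2,0->3,4->0,2->1] -> levels [9 4 8 4 10]
Step 3: flows [0->2,0->3,4->0,2->1] -> levels [8 5 8 5 9]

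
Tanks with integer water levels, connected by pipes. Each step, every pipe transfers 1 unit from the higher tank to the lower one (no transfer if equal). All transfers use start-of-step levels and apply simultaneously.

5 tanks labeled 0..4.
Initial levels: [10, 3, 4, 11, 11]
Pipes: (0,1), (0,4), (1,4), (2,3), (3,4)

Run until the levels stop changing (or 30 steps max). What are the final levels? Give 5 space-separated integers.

Answer: 8 7 8 6 10

Derivation:
Step 1: flows [0->1,4->0,4->1,3->2,3=4] -> levels [10 5 5 10 9]
Step 2: flows [0->1,0->4,4->1,3->2,3->4] -> levels [8 7 6 8 10]
Step 3: flows [0->1,4->0,4->1,3->2,4->3] -> levels [8 9 7 8 7]
Step 4: flows [1->0,0->4,1->4,3->2,3->4] -> levels [8 7 8 6 10]
Step 5: flows [0->1,4->0,4->1,2->3,4->3] -> levels [8 9 7 8 7]
  -> period-2 cycle: step 5 state = step 3 state; never stabilizes
  -> state at step 30: (30-3) mod 2 = 1, same as step 4 -> [8 7 8 6 10]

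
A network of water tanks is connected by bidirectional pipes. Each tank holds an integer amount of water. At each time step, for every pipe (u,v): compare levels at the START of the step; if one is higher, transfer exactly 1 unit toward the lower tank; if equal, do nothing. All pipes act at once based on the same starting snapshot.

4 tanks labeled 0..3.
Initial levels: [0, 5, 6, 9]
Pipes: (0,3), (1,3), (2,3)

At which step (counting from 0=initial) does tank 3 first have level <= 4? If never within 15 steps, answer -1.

Step 1: flows [3->0,3->1,3->2] -> levels [1 6 7 6]
Step 2: flows [3->0,1=3,2->3] -> levels [2 6 6 6]
Step 3: flows [3->0,1=3,2=3] -> levels [3 6 6 5]
Step 4: flows [3->0,1->3,2->3] -> levels [4 5 5 6]
Step 5: flows [3->0,3->1,3->2] -> levels [5 6 6 3]
Tank 3 first reaches <=4 at step 5

Answer: 5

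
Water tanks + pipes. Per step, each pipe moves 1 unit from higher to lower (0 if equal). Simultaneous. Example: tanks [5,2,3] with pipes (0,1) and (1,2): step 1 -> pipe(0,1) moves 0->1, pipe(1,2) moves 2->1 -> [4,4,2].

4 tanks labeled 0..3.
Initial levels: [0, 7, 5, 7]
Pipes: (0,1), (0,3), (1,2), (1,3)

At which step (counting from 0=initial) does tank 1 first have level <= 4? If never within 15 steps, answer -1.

Answer: 3

Derivation:
Step 1: flows [1->0,3->0,1->2,1=3] -> levels [2 5 6 6]
Step 2: flows [1->0,3->0,2->1,3->1] -> levels [4 6 5 4]
Step 3: flows [1->0,0=3,1->2,1->3] -> levels [5 3 6 5]
Tank 1 first reaches <=4 at step 3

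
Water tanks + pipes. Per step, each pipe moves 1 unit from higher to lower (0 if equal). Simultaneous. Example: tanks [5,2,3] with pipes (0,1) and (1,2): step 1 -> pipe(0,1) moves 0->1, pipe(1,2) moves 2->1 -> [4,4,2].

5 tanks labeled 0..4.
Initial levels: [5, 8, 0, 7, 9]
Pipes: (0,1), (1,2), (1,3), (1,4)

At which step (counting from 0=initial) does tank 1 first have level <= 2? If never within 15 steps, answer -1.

Step 1: flows [1->0,1->2,1->3,4->1] -> levels [6 6 1 8 8]
Step 2: flows [0=1,1->2,3->1,4->1] -> levels [6 7 2 7 7]
Step 3: flows [1->0,1->2,1=3,1=4] -> levels [7 5 3 7 7]
Step 4: flows [0->1,1->2,3->1,4->1] -> levels [6 7 4 6 6]
Step 5: flows [1->0,1->2,1->3,1->4] -> levels [7 3 5 7 7]
Step 6: flows [0->1,2->1,3->1,4->1] -> levels [6 7 4 6 6]
  -> period-2 cycle (repeats step 4); tank 1 never drops to <=2
Tank 1 never reaches <=2 within 15 steps

Answer: -1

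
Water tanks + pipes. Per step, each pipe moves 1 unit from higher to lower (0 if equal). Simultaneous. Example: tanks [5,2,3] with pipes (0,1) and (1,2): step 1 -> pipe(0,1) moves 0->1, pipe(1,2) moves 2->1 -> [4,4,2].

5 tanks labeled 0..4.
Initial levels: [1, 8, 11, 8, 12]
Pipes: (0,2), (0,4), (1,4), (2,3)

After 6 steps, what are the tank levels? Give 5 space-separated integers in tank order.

Step 1: flows [2->0,4->0,4->1,2->3] -> levels [3 9 9 9 10]
Step 2: flows [2->0,4->0,4->1,2=3] -> levels [5 10 8 9 8]
Step 3: flows [2->0,4->0,1->4,3->2] -> levels [7 9 8 8 8]
Step 4: flows [2->0,4->0,1->4,2=3] -> levels [9 8 7 8 8]
Step 5: flows [0->2,0->4,1=4,3->2] -> levels [7 8 9 7 9]
Step 6: flows [2->0,4->0,4->1,2->3] -> levels [9 9 7 8 7]

Answer: 9 9 7 8 7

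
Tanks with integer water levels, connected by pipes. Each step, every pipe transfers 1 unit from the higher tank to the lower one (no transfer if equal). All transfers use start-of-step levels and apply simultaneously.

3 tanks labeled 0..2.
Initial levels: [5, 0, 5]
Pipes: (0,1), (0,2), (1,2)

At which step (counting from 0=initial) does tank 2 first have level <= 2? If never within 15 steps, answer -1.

Answer: -1

Derivation:
Step 1: flows [0->1,0=2,2->1] -> levels [4 2 4]
Step 2: flows [0->1,0=2,2->1] -> levels [3 4 3]
Step 3: flows [1->0,0=2,1->2] -> levels [4 2 4]
  -> period-2 cycle (repeats step 1); tank 2 never drops to <=2
Tank 2 never reaches <=2 within 15 steps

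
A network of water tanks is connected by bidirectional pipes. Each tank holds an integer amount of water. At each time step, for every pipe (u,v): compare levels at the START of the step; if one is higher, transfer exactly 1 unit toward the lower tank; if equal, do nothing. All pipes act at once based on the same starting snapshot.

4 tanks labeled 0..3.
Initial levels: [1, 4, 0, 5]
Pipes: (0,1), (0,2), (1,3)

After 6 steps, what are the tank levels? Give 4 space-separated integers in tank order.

Step 1: flows [1->0,0->2,3->1] -> levels [1 4 1 4]
Step 2: flows [1->0,0=2,1=3] -> levels [2 3 1 4]
Step 3: flows [1->0,0->2,3->1] -> levels [2 3 2 3]
Step 4: flows [1->0,0=2,1=3] -> levels [3 2 2 3]
Step 5: flows [0->1,0->2,3->1] -> levels [1 4 3 2]
Step 6: flows [1->0,2->0,1->3] -> levels [3 2 2 3]

Answer: 3 2 2 3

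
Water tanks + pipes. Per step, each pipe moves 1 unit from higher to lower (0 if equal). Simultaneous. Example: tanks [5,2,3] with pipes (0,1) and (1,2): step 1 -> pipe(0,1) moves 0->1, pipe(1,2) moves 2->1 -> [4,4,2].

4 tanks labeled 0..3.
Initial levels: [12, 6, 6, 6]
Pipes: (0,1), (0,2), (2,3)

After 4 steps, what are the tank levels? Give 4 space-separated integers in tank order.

Step 1: flows [0->1,0->2,2=3] -> levels [10 7 7 6]
Step 2: flows [0->1,0->2,2->3] -> levels [8 8 7 7]
Step 3: flows [0=1,0->2,2=3] -> levels [7 8 8 7]
Step 4: flows [1->0,2->0,2->3] -> levels [9 7 6 8]

Answer: 9 7 6 8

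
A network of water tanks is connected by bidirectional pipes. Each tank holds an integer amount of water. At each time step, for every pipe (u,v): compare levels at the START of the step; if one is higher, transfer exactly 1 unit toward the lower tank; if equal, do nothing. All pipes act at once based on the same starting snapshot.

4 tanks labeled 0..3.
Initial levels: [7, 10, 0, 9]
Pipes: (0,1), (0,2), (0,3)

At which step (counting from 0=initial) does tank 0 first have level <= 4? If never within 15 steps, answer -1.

Step 1: flows [1->0,0->2,3->0] -> levels [8 9 1 8]
Step 2: flows [1->0,0->2,0=3] -> levels [8 8 2 8]
Step 3: flows [0=1,0->2,0=3] -> levels [7 8 3 8]
Step 4: flows [1->0,0->2,3->0] -> levels [8 7 4 7]
Step 5: flows [0->1,0->2,0->3] -> levels [5 8 5 8]
Step 6: flows [1->0,0=2,3->0] -> levels [7 7 5 7]
Step 7: flows [0=1,0->2,0=3] -> levels [6 7 6 7]
Step 8: flows [1->0,0=2,3->0] -> levels [8 6 6 6]
Step 9: flows [0->1,0->2,0->3] -> levels [5 7 7 7]
Step 10: flows [1->0,2->0,3->0] -> levels [8 6 6 6]
  -> period-2 cycle (repeats step 8); tank 0 never drops to <=4
Tank 0 never reaches <=4 within 15 steps

Answer: -1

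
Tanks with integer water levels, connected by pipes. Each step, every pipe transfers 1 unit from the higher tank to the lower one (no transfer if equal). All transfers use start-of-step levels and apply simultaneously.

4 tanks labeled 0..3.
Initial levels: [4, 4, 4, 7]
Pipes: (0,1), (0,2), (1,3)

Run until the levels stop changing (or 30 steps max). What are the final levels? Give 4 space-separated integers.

Step 1: flows [0=1,0=2,3->1] -> levels [4 5 4 6]
Step 2: flows [1->0,0=2,3->1] -> levels [5 5 4 5]
Step 3: flows [0=1,0->2,1=3] -> levels [4 5 5 5]
Step 4: flows [1->0,2->0,1=3] -> levels [6 4 4 5]
Step 5: flows [0->1,0->2,3->1] -> levels [4 6 5 4]
Step 6: flows [1->0,2->0,1->3] -> levels [6 4 4 5]
  -> period-2 cycle: step 6 state = step 4 state; never stabilizes
  -> state at step 30: (30-4) mod 2 = 0, same as step 4 -> [6 4 4 5]

Answer: 6 4 4 5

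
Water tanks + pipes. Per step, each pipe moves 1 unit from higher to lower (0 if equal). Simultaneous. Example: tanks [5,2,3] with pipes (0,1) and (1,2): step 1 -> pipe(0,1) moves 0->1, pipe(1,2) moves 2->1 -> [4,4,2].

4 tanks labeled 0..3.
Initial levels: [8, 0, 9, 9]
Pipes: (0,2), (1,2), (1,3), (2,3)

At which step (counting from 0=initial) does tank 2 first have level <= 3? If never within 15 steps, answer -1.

Answer: -1

Derivation:
Step 1: flows [2->0,2->1,3->1,2=3] -> levels [9 2 7 8]
Step 2: flows [0->2,2->1,3->1,3->2] -> levels [8 4 8 6]
Step 3: flows [0=2,2->1,3->1,2->3] -> levels [8 6 6 6]
Step 4: flows [0->2,1=2,1=3,2=3] -> levels [7 6 7 6]
Step 5: flows [0=2,2->1,1=3,2->3] -> levels [7 7 5 7]
Step 6: flows [0->2,1->2,1=3,3->2] -> levels [6 6 8 6]
Step 7: flows [2->0,2->1,1=3,2->3] -> levels [7 7 5 7]
  -> period-2 cycle (repeats step 5); tank 2 never drops to <=3
Tank 2 never reaches <=3 within 15 steps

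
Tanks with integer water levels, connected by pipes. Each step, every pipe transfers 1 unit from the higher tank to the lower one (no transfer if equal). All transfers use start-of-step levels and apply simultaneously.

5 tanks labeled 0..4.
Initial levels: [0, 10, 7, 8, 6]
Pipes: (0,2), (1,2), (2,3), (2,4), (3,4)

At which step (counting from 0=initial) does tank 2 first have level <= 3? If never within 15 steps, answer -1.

Answer: -1

Derivation:
Step 1: flows [2->0,1->2,3->2,2->4,3->4] -> levels [1 9 7 6 8]
Step 2: flows [2->0,1->2,2->3,4->2,4->3] -> levels [2 8 7 8 6]
Step 3: flows [2->0,1->2,3->2,2->4,3->4] -> levels [3 7 7 6 8]
Step 4: flows [2->0,1=2,2->3,4->2,4->3] -> levels [4 7 6 8 6]
Step 5: flows [2->0,1->2,3->2,2=4,3->4] -> levels [5 6 7 6 7]
Step 6: flows [2->0,2->1,2->3,2=4,4->3] -> levels [6 7 4 8 6]
Step 7: flows [0->2,1->2,3->2,4->2,3->4] -> levels [5 6 8 6 6]
Step 8: flows [2->0,2->1,2->3,2->4,3=4] -> levels [6 7 4 7 7]
Step 9: flows [0->2,1->2,3->2,4->2,3=4] -> levels [5 6 8 6 6]
  -> period-2 cycle (repeats step 7); tank 2 never drops to <=3
Tank 2 never reaches <=3 within 15 steps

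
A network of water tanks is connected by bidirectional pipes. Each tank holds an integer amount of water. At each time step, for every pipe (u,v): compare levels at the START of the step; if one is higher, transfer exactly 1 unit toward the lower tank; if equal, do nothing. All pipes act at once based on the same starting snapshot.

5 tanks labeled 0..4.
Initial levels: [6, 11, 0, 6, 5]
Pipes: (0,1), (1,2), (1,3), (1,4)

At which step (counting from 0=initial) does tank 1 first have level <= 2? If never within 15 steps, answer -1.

Step 1: flows [1->0,1->2,1->3,1->4] -> levels [7 7 1 7 6]
Step 2: flows [0=1,1->2,1=3,1->4] -> levels [7 5 2 7 7]
Step 3: flows [0->1,1->2,3->1,4->1] -> levels [6 7 3 6 6]
Step 4: flows [1->0,1->2,1->3,1->4] -> levels [7 3 4 7 7]
Step 5: flows [0->1,2->1,3->1,4->1] -> levels [6 7 3 6 6]
  -> period-2 cycle (repeats step 3); tank 1 never drops to <=2
Tank 1 never reaches <=2 within 15 steps

Answer: -1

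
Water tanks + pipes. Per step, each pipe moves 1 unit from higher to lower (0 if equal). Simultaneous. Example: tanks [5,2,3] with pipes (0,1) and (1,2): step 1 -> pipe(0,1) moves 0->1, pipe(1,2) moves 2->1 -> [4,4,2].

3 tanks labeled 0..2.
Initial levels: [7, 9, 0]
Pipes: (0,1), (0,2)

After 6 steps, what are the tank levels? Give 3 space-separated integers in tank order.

Step 1: flows [1->0,0->2] -> levels [7 8 1]
Step 2: flows [1->0,0->2] -> levels [7 7 2]
Step 3: flows [0=1,0->2] -> levels [6 7 3]
Step 4: flows [1->0,0->2] -> levels [6 6 4]
Step 5: flows [0=1,0->2] -> levels [5 6 5]
Step 6: flows [1->0,0=2] -> levels [6 5 5]

Answer: 6 5 5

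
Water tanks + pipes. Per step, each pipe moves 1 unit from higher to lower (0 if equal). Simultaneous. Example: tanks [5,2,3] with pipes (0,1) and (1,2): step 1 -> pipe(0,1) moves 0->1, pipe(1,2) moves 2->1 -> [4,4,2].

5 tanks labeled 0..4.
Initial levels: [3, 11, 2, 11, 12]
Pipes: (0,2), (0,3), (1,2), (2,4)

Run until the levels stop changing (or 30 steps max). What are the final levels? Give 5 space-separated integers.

Answer: 7 7 9 8 8

Derivation:
Step 1: flows [0->2,3->0,1->2,4->2] -> levels [3 10 5 10 11]
Step 2: flows [2->0,3->0,1->2,4->2] -> levels [5 9 6 9 10]
Step 3: flows [2->0,3->0,1->2,4->2] -> levels [7 8 7 8 9]
Step 4: flows [0=2,3->0,1->2,4->2] -> levels [8 7 9 7 8]
Step 5: flows [2->0,0->3,2->1,2->4] -> levels [8 8 6 8 9]
Step 6: flows [0->2,0=3,1->2,4->2] -> levels [7 7 9 8 8]
Step 7: flows [2->0,3->0,2->1,2->4] -> levels [9 8 6 7 9]
Step 8: flows [0->2,0->3,1->2,4->2] -> levels [7 7 9 8 8]
  -> period-2 cycle: step 8 state = step 6 state; never stabilizes
  -> state at step 30: (30-6) mod 2 = 0, same as step 6 -> [7 7 9 8 8]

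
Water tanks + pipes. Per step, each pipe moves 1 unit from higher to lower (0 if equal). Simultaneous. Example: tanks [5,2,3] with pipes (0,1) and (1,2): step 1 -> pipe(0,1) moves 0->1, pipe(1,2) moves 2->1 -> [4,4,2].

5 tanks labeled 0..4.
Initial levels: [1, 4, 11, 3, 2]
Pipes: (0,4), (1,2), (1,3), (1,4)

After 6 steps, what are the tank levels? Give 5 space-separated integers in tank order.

Step 1: flows [4->0,2->1,1->3,1->4] -> levels [2 3 10 4 2]
Step 2: flows [0=4,2->1,3->1,1->4] -> levels [2 4 9 3 3]
Step 3: flows [4->0,2->1,1->3,1->4] -> levels [3 3 8 4 3]
Step 4: flows [0=4,2->1,3->1,1=4] -> levels [3 5 7 3 3]
Step 5: flows [0=4,2->1,1->3,1->4] -> levels [3 4 6 4 4]
Step 6: flows [4->0,2->1,1=3,1=4] -> levels [4 5 5 4 3]

Answer: 4 5 5 4 3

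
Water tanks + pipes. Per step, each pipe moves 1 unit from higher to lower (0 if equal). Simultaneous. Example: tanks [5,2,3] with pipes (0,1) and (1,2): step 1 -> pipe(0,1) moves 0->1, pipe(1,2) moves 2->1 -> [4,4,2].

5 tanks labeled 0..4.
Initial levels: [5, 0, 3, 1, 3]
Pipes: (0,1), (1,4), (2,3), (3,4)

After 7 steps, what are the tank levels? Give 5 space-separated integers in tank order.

Step 1: flows [0->1,4->1,2->3,4->3] -> levels [4 2 2 3 1]
Step 2: flows [0->1,1->4,3->2,3->4] -> levels [3 2 3 1 3]
Step 3: flows [0->1,4->1,2->3,4->3] -> levels [2 4 2 3 1]
Step 4: flows [1->0,1->4,3->2,3->4] -> levels [3 2 3 1 3]
  -> period-2 cycle: step 4 state = step 2 state
  -> state at step 7: (7-2) mod 2 = 1, same as step 3 -> [2 4 2 3 1]

Answer: 2 4 2 3 1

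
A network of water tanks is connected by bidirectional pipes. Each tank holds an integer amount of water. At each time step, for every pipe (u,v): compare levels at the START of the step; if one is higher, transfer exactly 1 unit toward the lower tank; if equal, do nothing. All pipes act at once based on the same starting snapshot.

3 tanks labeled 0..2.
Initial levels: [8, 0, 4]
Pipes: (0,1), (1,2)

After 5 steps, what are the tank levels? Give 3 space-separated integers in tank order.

Step 1: flows [0->1,2->1] -> levels [7 2 3]
Step 2: flows [0->1,2->1] -> levels [6 4 2]
Step 3: flows [0->1,1->2] -> levels [5 4 3]
Step 4: flows [0->1,1->2] -> levels [4 4 4]
Step 5: flows [0=1,1=2] -> levels [4 4 4]

Answer: 4 4 4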